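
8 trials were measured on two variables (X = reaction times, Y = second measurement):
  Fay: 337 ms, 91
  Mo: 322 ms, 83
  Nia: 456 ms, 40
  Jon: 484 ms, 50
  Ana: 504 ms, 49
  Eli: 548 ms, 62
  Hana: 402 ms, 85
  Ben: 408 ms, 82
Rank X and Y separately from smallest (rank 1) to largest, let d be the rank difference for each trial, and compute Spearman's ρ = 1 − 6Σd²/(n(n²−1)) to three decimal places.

Ranks of variable 1: 2, 1, 5, 6, 7, 8, 3, 4
Ranks of variable 2: 8, 6, 1, 3, 2, 4, 7, 5
d = r₁ − r₂: -6, -5, 4, 3, 5, 4, -4, -1
d²: 36, 25, 16, 9, 25, 16, 16, 1; Σd² = 144
ρ = 1 − 6·144/(8·63) = 1 − 864/504 = -0.714

-0.714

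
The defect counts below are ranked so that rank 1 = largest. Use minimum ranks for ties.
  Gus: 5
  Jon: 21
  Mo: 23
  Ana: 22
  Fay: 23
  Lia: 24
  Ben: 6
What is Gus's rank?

7

Sorted (descending): 24, 23, 23, 22, 21, 6, 5
The 2 values of 23 occupy positions 2–3 → each gets rank 2.
Gus has value 5 → rank 7.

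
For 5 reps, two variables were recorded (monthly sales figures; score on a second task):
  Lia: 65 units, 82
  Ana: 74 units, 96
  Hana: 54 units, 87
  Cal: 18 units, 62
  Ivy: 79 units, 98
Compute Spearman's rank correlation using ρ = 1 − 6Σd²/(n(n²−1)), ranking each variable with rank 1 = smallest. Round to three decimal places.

Ranks of variable 1: 3, 4, 2, 1, 5
Ranks of variable 2: 2, 4, 3, 1, 5
d = r₁ − r₂: 1, 0, -1, 0, 0
d²: 1, 0, 1, 0, 0; Σd² = 2
ρ = 1 − 6·2/(5·24) = 1 − 12/120 = 0.900

0.900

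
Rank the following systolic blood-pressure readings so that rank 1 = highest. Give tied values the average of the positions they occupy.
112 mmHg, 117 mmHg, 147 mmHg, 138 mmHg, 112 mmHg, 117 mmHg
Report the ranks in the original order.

Sorted (descending): 147, 138, 117, 117, 112, 112
The 2 values of 117 occupy positions 3–4 → average rank (3+4)/2 = 3.5.
The 2 values of 112 occupy positions 5–6 → average rank (5+6)/2 = 5.5.

5.5, 3.5, 1, 2, 5.5, 3.5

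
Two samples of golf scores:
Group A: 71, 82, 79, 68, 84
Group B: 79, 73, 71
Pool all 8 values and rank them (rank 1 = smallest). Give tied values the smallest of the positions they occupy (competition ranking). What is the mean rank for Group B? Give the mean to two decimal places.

Sorted (ascending): 68, 71, 71, 73, 79, 79, 82, 84
The 2 values of 71 occupy positions 2–3 → each gets rank 2.
The 2 values of 79 occupy positions 5–6 → each gets rank 5.
Group B values → pooled ranks: 79→5, 73→4, 71→2
Mean rank = (5 + 4 + 2) / 3 = 3.67

3.67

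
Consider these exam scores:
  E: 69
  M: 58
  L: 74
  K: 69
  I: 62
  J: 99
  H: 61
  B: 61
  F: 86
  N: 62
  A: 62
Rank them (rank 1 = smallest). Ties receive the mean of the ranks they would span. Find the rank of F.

Sorted (ascending): 58, 61, 61, 62, 62, 62, 69, 69, 74, 86, 99
The 2 values of 61 occupy positions 2–3 → average rank (2+3)/2 = 2.5.
The 3 values of 62 occupy positions 4–6 → average rank 5.
The 2 values of 69 occupy positions 7–8 → average rank (7+8)/2 = 7.5.
F has value 86 → rank 10.

10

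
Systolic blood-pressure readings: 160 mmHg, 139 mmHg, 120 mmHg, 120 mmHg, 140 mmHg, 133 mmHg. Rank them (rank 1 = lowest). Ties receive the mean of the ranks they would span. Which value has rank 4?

Sorted (ascending): 120, 120, 133, 139, 140, 160
The 2 values of 120 occupy positions 1–2 → average rank (1+2)/2 = 1.5.
Rank 4 → value 139.

139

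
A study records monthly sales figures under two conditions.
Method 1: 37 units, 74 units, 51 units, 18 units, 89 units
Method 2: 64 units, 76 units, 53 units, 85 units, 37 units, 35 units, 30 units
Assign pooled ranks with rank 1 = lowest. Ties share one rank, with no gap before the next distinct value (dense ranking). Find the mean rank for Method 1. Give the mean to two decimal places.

Sorted (ascending): 18, 30, 35, 37, 37, 51, 53, 64, 74, 76, 85, 89
The 2 values of 37 share dense rank 4.
Remaining distinct values take the next consecutive integers.
Method 1 values → pooled ranks: 37→4, 74→8, 51→5, 18→1, 89→11
Mean rank = (4 + 8 + 5 + 1 + 11) / 5 = 5.80

5.80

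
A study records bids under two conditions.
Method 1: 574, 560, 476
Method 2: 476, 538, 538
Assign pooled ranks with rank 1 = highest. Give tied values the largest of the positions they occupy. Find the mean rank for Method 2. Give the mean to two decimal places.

Sorted (descending): 574, 560, 538, 538, 476, 476
The 2 values of 538 occupy positions 3–4 → each gets rank 4.
The 2 values of 476 occupy positions 5–6 → each gets rank 6.
Method 2 values → pooled ranks: 476→6, 538→4, 538→4
Mean rank = (6 + 4 + 4) / 3 = 4.67

4.67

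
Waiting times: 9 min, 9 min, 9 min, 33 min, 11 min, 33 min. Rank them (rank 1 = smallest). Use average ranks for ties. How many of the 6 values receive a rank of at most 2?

Sorted (ascending): 9, 9, 9, 11, 33, 33
The 3 values of 9 occupy positions 1–3 → average rank 2.
The 2 values of 33 occupy positions 5–6 → average rank (5+6)/2 = 5.5.
Ranks ≤ 2: {2, 2, 2} → 3 values.

3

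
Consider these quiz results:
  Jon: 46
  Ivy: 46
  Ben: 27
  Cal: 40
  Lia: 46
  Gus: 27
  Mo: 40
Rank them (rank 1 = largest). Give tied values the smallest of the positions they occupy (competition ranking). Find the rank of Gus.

Sorted (descending): 46, 46, 46, 40, 40, 27, 27
The 3 values of 46 occupy positions 1–3 → each gets rank 1.
The 2 values of 40 occupy positions 4–5 → each gets rank 4.
The 2 values of 27 occupy positions 6–7 → each gets rank 6.
Gus has value 27 → rank 6.

6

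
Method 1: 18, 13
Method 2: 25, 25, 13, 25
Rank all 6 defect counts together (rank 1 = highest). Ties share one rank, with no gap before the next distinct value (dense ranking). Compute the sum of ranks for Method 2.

6

Sorted (descending): 25, 25, 25, 18, 13, 13
The 3 values of 25 share dense rank 1.
The 2 values of 13 share dense rank 3.
Remaining distinct values take the next consecutive integers.
Method 2 values → pooled ranks: 25→1, 25→1, 13→3, 25→1
Rank sum = 1 + 1 + 3 + 1 = 6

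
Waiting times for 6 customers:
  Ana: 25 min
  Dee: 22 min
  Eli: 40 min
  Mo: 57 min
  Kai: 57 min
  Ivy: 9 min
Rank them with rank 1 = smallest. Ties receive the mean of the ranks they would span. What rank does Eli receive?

4

Sorted (ascending): 9, 22, 25, 40, 57, 57
The 2 values of 57 occupy positions 5–6 → average rank (5+6)/2 = 5.5.
Eli has value 40 min → rank 4.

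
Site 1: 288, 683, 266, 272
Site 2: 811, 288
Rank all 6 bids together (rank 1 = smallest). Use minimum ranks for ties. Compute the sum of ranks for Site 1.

11

Sorted (ascending): 266, 272, 288, 288, 683, 811
The 2 values of 288 occupy positions 3–4 → each gets rank 3.
Site 1 values → pooled ranks: 288→3, 683→5, 266→1, 272→2
Rank sum = 3 + 5 + 1 + 2 = 11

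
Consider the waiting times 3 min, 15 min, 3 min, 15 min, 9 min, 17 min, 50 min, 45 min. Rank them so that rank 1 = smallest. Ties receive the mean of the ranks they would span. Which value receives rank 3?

9

Sorted (ascending): 3, 3, 9, 15, 15, 17, 45, 50
The 2 values of 3 occupy positions 1–2 → average rank (1+2)/2 = 1.5.
The 2 values of 15 occupy positions 4–5 → average rank (4+5)/2 = 4.5.
Rank 3 → value 9.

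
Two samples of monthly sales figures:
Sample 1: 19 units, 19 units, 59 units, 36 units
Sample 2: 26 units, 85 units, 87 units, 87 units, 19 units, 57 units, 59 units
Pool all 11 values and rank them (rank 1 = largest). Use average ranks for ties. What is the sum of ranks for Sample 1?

Sorted (descending): 87, 87, 85, 59, 59, 57, 36, 26, 19, 19, 19
The 2 values of 87 occupy positions 1–2 → average rank (1+2)/2 = 1.5.
The 2 values of 59 occupy positions 4–5 → average rank (4+5)/2 = 4.5.
The 3 values of 19 occupy positions 9–11 → average rank 10.
Sample 1 values → pooled ranks: 19→10, 19→10, 59→4.5, 36→7
Rank sum = 10 + 10 + 4.5 + 7 = 31.5

31.5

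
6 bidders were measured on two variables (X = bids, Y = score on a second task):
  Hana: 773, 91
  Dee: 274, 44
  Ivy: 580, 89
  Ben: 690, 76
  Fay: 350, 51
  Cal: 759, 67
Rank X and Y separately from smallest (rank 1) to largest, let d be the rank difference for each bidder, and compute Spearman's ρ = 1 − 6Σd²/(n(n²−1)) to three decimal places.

Ranks of variable 1: 6, 1, 3, 4, 2, 5
Ranks of variable 2: 6, 1, 5, 4, 2, 3
d = r₁ − r₂: 0, 0, -2, 0, 0, 2
d²: 0, 0, 4, 0, 0, 4; Σd² = 8
ρ = 1 − 6·8/(6·35) = 1 − 48/210 = 0.771

0.771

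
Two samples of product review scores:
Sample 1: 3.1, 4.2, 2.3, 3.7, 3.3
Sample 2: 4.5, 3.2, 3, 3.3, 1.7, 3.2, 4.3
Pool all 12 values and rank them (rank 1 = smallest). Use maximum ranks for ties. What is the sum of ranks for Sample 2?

Sorted (ascending): 1.7, 2.3, 3, 3.1, 3.2, 3.2, 3.3, 3.3, 3.7, 4.2, 4.3, 4.5
The 2 values of 3.2 occupy positions 5–6 → each gets rank 6.
The 2 values of 3.3 occupy positions 7–8 → each gets rank 8.
Sample 2 values → pooled ranks: 4.5→12, 3.2→6, 3→3, 3.3→8, 1.7→1, 3.2→6, 4.3→11
Rank sum = 12 + 6 + 3 + 8 + 1 + 6 + 11 = 47

47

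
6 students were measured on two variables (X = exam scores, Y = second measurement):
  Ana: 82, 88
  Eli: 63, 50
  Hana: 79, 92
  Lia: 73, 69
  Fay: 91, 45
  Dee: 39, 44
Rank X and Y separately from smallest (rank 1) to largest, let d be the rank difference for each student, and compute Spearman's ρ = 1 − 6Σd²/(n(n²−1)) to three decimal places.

Ranks of variable 1: 5, 2, 4, 3, 6, 1
Ranks of variable 2: 5, 3, 6, 4, 2, 1
d = r₁ − r₂: 0, -1, -2, -1, 4, 0
d²: 0, 1, 4, 1, 16, 0; Σd² = 22
ρ = 1 − 6·22/(6·35) = 1 − 132/210 = 0.371

0.371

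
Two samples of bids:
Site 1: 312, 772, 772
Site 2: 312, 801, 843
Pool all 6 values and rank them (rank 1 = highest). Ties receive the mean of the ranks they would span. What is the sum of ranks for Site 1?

Sorted (descending): 843, 801, 772, 772, 312, 312
The 2 values of 772 occupy positions 3–4 → average rank (3+4)/2 = 3.5.
The 2 values of 312 occupy positions 5–6 → average rank (5+6)/2 = 5.5.
Site 1 values → pooled ranks: 312→5.5, 772→3.5, 772→3.5
Rank sum = 5.5 + 3.5 + 3.5 = 12.5

12.5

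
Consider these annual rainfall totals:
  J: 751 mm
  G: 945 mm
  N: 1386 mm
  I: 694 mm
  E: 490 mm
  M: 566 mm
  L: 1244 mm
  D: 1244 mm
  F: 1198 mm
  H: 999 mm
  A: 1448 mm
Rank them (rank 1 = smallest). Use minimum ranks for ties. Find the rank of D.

Sorted (ascending): 490, 566, 694, 751, 945, 999, 1198, 1244, 1244, 1386, 1448
The 2 values of 1244 occupy positions 8–9 → each gets rank 8.
D has value 1244 mm → rank 8.

8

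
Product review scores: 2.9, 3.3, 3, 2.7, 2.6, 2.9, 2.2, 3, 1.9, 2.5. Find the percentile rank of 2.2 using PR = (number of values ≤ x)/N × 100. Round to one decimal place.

N = 10.
Strictly below 2.2: 1. Equal to 2.2: 1.
PR = 2/10 × 100 = 20.0

20.0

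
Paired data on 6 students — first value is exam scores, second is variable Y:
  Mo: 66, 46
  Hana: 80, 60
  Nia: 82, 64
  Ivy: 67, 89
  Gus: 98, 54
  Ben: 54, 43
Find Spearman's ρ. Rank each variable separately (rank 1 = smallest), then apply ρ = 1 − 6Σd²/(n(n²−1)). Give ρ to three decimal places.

Ranks of variable 1: 2, 4, 5, 3, 6, 1
Ranks of variable 2: 2, 4, 5, 6, 3, 1
d = r₁ − r₂: 0, 0, 0, -3, 3, 0
d²: 0, 0, 0, 9, 9, 0; Σd² = 18
ρ = 1 − 6·18/(6·35) = 1 − 108/210 = 0.486

0.486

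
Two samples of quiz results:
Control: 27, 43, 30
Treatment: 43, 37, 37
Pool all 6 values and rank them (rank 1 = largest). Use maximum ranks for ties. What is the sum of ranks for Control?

13

Sorted (descending): 43, 43, 37, 37, 30, 27
The 2 values of 43 occupy positions 1–2 → each gets rank 2.
The 2 values of 37 occupy positions 3–4 → each gets rank 4.
Control values → pooled ranks: 27→6, 43→2, 30→5
Rank sum = 6 + 2 + 5 = 13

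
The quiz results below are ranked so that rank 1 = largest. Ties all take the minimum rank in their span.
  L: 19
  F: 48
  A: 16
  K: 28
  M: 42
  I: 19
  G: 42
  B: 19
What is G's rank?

Sorted (descending): 48, 42, 42, 28, 19, 19, 19, 16
The 2 values of 42 occupy positions 2–3 → each gets rank 2.
The 3 values of 19 occupy positions 5–7 → each gets rank 5.
G has value 42 → rank 2.

2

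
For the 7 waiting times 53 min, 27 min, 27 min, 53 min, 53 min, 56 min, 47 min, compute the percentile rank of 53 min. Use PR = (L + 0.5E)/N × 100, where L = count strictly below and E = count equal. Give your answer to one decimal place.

64.3

N = 7.
Strictly below 53: 3. Equal to 53: 3.
PR = (3 + 0.5·3)/7 × 100 = 64.3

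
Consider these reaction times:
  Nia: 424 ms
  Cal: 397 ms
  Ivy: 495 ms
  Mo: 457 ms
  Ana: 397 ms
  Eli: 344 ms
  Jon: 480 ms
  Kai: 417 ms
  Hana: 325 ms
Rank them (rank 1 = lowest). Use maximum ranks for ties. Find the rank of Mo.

Sorted (ascending): 325, 344, 397, 397, 417, 424, 457, 480, 495
The 2 values of 397 occupy positions 3–4 → each gets rank 4.
Mo has value 457 ms → rank 7.

7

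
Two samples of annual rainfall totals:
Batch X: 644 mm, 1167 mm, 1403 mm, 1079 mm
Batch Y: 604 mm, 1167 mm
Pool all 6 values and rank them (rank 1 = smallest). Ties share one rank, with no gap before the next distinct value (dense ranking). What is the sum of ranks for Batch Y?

Sorted (ascending): 604, 644, 1079, 1167, 1167, 1403
The 2 values of 1167 share dense rank 4.
Remaining distinct values take the next consecutive integers.
Batch Y values → pooled ranks: 604→1, 1167→4
Rank sum = 1 + 4 = 5

5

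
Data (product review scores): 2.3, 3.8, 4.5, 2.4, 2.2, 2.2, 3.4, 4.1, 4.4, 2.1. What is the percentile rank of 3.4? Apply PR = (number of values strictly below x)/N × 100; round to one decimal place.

50.0

N = 10.
Strictly below 3.4: 5. Equal to 3.4: 1.
PR = 5/10 × 100 = 50.0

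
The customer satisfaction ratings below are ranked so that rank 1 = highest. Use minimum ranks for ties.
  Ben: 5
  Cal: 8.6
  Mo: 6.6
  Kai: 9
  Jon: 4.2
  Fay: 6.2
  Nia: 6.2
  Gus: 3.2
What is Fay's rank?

Sorted (descending): 9, 8.6, 6.6, 6.2, 6.2, 5, 4.2, 3.2
The 2 values of 6.2 occupy positions 4–5 → each gets rank 4.
Fay has value 6.2 → rank 4.

4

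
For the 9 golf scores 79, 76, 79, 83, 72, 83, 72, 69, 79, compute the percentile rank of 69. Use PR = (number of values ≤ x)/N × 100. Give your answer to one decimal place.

N = 9.
Strictly below 69: 0. Equal to 69: 1.
PR = 1/9 × 100 = 11.1

11.1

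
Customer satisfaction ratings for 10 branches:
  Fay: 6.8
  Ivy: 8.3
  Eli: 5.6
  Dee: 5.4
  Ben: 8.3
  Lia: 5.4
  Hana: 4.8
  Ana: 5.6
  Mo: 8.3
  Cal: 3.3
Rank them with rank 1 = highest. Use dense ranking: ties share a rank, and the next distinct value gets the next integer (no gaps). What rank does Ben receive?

1

Sorted (descending): 8.3, 8.3, 8.3, 6.8, 5.6, 5.6, 5.4, 5.4, 4.8, 3.3
The 3 values of 8.3 share dense rank 1.
The 2 values of 5.6 share dense rank 3.
The 2 values of 5.4 share dense rank 4.
Remaining distinct values take the next consecutive integers.
Ben has value 8.3 → rank 1.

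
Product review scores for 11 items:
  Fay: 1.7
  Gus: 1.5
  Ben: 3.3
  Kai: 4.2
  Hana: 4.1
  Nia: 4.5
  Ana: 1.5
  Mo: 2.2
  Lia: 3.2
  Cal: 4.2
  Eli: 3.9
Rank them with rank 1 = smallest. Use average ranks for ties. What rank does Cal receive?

Sorted (ascending): 1.5, 1.5, 1.7, 2.2, 3.2, 3.3, 3.9, 4.1, 4.2, 4.2, 4.5
The 2 values of 1.5 occupy positions 1–2 → average rank (1+2)/2 = 1.5.
The 2 values of 4.2 occupy positions 9–10 → average rank (9+10)/2 = 9.5.
Cal has value 4.2 → rank 9.5.

9.5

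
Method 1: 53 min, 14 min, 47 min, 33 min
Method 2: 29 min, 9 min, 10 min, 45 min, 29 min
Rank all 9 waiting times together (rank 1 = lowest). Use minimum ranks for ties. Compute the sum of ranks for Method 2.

Sorted (ascending): 9, 10, 14, 29, 29, 33, 45, 47, 53
The 2 values of 29 occupy positions 4–5 → each gets rank 4.
Method 2 values → pooled ranks: 29→4, 9→1, 10→2, 45→7, 29→4
Rank sum = 4 + 1 + 2 + 7 + 4 = 18

18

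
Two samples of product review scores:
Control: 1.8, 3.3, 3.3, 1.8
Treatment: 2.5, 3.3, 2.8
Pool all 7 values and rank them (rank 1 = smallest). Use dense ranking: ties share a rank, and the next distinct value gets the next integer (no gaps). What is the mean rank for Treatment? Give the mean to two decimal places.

Sorted (ascending): 1.8, 1.8, 2.5, 2.8, 3.3, 3.3, 3.3
The 2 values of 1.8 share dense rank 1.
The 3 values of 3.3 share dense rank 4.
Remaining distinct values take the next consecutive integers.
Treatment values → pooled ranks: 2.5→2, 3.3→4, 2.8→3
Mean rank = (2 + 4 + 3) / 3 = 3.00

3.00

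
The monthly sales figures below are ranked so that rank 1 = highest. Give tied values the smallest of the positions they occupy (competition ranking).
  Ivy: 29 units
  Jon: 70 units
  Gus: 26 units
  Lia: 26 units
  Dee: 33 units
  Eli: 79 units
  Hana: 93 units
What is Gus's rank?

Sorted (descending): 93, 79, 70, 33, 29, 26, 26
The 2 values of 26 occupy positions 6–7 → each gets rank 6.
Gus has value 26 units → rank 6.

6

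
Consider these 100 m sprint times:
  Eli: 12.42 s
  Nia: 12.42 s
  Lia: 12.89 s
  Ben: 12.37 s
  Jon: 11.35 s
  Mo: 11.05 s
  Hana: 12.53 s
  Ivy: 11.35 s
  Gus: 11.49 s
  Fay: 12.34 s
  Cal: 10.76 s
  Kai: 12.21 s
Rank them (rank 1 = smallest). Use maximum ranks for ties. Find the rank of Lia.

Sorted (ascending): 10.76, 11.05, 11.35, 11.35, 11.49, 12.21, 12.34, 12.37, 12.42, 12.42, 12.53, 12.89
The 2 values of 11.35 occupy positions 3–4 → each gets rank 4.
The 2 values of 12.42 occupy positions 9–10 → each gets rank 10.
Lia has value 12.89 s → rank 12.

12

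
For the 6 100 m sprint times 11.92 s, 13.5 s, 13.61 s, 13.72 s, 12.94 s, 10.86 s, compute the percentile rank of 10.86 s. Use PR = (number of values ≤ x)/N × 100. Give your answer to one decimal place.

N = 6.
Strictly below 10.86: 0. Equal to 10.86: 1.
PR = 1/6 × 100 = 16.7

16.7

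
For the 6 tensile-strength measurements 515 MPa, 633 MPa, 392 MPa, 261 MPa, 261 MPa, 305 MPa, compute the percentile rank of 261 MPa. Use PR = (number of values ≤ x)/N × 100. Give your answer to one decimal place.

33.3

N = 6.
Strictly below 261: 0. Equal to 261: 2.
PR = 2/6 × 100 = 33.3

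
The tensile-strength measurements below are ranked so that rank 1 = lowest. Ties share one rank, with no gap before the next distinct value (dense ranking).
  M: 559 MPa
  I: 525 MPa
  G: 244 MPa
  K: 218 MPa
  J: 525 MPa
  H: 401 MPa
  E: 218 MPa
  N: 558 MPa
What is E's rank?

Sorted (ascending): 218, 218, 244, 401, 525, 525, 558, 559
The 2 values of 218 share dense rank 1.
The 2 values of 525 share dense rank 4.
Remaining distinct values take the next consecutive integers.
E has value 218 MPa → rank 1.

1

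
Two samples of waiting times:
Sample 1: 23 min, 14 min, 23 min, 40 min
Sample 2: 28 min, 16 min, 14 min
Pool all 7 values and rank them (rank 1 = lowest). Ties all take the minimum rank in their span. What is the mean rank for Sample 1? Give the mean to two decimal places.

4.00

Sorted (ascending): 14, 14, 16, 23, 23, 28, 40
The 2 values of 14 occupy positions 1–2 → each gets rank 1.
The 2 values of 23 occupy positions 4–5 → each gets rank 4.
Sample 1 values → pooled ranks: 23→4, 14→1, 23→4, 40→7
Mean rank = (4 + 1 + 4 + 7) / 4 = 4.00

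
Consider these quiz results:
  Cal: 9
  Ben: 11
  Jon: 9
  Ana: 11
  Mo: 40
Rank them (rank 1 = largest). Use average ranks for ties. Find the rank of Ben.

2.5

Sorted (descending): 40, 11, 11, 9, 9
The 2 values of 11 occupy positions 2–3 → average rank (2+3)/2 = 2.5.
The 2 values of 9 occupy positions 4–5 → average rank (4+5)/2 = 4.5.
Ben has value 11 → rank 2.5.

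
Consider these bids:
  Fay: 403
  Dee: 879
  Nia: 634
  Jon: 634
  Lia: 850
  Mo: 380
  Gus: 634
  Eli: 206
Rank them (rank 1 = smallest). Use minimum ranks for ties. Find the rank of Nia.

Sorted (ascending): 206, 380, 403, 634, 634, 634, 850, 879
The 3 values of 634 occupy positions 4–6 → each gets rank 4.
Nia has value 634 → rank 4.

4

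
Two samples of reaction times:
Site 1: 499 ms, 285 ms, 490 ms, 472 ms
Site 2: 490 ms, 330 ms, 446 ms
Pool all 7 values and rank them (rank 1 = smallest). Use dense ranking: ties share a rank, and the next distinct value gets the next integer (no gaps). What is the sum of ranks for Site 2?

10

Sorted (ascending): 285, 330, 446, 472, 490, 490, 499
The 2 values of 490 share dense rank 5.
Remaining distinct values take the next consecutive integers.
Site 2 values → pooled ranks: 490→5, 330→2, 446→3
Rank sum = 5 + 2 + 3 = 10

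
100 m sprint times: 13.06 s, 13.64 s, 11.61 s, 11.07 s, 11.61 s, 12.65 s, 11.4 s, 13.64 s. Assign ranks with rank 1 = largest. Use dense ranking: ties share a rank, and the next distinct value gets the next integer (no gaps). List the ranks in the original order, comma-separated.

Sorted (descending): 13.64, 13.64, 13.06, 12.65, 11.61, 11.61, 11.4, 11.07
The 2 values of 13.64 share dense rank 1.
The 2 values of 11.61 share dense rank 4.
Remaining distinct values take the next consecutive integers.

2, 1, 4, 6, 4, 3, 5, 1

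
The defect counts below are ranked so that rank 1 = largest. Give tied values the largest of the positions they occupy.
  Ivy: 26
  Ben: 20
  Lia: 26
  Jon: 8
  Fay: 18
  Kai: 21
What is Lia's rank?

2

Sorted (descending): 26, 26, 21, 20, 18, 8
The 2 values of 26 occupy positions 1–2 → each gets rank 2.
Lia has value 26 → rank 2.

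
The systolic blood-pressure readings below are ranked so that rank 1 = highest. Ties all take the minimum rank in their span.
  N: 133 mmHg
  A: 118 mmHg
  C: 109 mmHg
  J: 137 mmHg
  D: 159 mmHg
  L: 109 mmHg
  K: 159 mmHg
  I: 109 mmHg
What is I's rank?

6

Sorted (descending): 159, 159, 137, 133, 118, 109, 109, 109
The 2 values of 159 occupy positions 1–2 → each gets rank 1.
The 3 values of 109 occupy positions 6–8 → each gets rank 6.
I has value 109 mmHg → rank 6.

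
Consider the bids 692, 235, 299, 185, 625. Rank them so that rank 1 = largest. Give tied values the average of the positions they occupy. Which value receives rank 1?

692

Sorted (descending): 692, 625, 299, 235, 185
No ties — each value takes its position as its rank.
Rank 1 → value 692.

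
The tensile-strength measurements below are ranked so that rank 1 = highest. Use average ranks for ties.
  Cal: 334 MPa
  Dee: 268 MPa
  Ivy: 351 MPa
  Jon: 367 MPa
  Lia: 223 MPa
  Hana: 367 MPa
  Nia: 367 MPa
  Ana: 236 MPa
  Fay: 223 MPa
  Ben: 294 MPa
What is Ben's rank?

Sorted (descending): 367, 367, 367, 351, 334, 294, 268, 236, 223, 223
The 3 values of 367 occupy positions 1–3 → average rank 2.
The 2 values of 223 occupy positions 9–10 → average rank (9+10)/2 = 9.5.
Ben has value 294 MPa → rank 6.

6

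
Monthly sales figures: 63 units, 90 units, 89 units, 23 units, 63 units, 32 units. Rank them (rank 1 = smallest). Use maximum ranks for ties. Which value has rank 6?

90

Sorted (ascending): 23, 32, 63, 63, 89, 90
The 2 values of 63 occupy positions 3–4 → each gets rank 4.
Rank 6 → value 90.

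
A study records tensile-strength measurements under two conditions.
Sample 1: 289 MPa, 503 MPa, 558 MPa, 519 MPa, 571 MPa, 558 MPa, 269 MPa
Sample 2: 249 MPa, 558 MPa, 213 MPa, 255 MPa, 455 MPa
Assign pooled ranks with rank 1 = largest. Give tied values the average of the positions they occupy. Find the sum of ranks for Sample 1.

35

Sorted (descending): 571, 558, 558, 558, 519, 503, 455, 289, 269, 255, 249, 213
The 3 values of 558 occupy positions 2–4 → average rank 3.
Sample 1 values → pooled ranks: 289→8, 503→6, 558→3, 519→5, 571→1, 558→3, 269→9
Rank sum = 8 + 6 + 3 + 5 + 1 + 3 + 9 = 35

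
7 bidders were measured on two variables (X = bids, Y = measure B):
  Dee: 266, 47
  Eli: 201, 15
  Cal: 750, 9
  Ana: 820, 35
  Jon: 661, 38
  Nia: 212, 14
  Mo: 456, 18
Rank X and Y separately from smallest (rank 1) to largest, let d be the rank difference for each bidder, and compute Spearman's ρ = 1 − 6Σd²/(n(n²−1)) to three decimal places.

0.107

Ranks of variable 1: 3, 1, 6, 7, 5, 2, 4
Ranks of variable 2: 7, 3, 1, 5, 6, 2, 4
d = r₁ − r₂: -4, -2, 5, 2, -1, 0, 0
d²: 16, 4, 25, 4, 1, 0, 0; Σd² = 50
ρ = 1 − 6·50/(7·48) = 1 − 300/336 = 0.107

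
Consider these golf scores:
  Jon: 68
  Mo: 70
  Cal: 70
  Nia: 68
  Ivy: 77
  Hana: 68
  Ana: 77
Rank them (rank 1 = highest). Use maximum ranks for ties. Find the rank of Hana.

7

Sorted (descending): 77, 77, 70, 70, 68, 68, 68
The 2 values of 77 occupy positions 1–2 → each gets rank 2.
The 2 values of 70 occupy positions 3–4 → each gets rank 4.
The 3 values of 68 occupy positions 5–7 → each gets rank 7.
Hana has value 68 → rank 7.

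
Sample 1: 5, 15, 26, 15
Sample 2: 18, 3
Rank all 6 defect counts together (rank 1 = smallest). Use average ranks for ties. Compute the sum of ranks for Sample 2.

Sorted (ascending): 3, 5, 15, 15, 18, 26
The 2 values of 15 occupy positions 3–4 → average rank (3+4)/2 = 3.5.
Sample 2 values → pooled ranks: 18→5, 3→1
Rank sum = 5 + 1 = 6

6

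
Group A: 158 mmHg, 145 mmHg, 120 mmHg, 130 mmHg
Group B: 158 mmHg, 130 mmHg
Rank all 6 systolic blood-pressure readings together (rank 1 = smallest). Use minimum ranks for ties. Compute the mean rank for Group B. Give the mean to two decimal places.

Sorted (ascending): 120, 130, 130, 145, 158, 158
The 2 values of 130 occupy positions 2–3 → each gets rank 2.
The 2 values of 158 occupy positions 5–6 → each gets rank 5.
Group B values → pooled ranks: 158→5, 130→2
Mean rank = (5 + 2) / 2 = 3.50

3.50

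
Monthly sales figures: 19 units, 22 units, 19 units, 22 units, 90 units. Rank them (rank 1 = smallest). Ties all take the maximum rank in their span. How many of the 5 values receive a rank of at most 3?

Sorted (ascending): 19, 19, 22, 22, 90
The 2 values of 19 occupy positions 1–2 → each gets rank 2.
The 2 values of 22 occupy positions 3–4 → each gets rank 4.
Ranks ≤ 3: {2, 2} → 2 values.

2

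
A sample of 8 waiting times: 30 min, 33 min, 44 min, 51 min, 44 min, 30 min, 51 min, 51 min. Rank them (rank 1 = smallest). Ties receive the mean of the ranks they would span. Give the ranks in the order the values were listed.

1.5, 3, 4.5, 7, 4.5, 1.5, 7, 7

Sorted (ascending): 30, 30, 33, 44, 44, 51, 51, 51
The 2 values of 30 occupy positions 1–2 → average rank (1+2)/2 = 1.5.
The 2 values of 44 occupy positions 4–5 → average rank (4+5)/2 = 4.5.
The 3 values of 51 occupy positions 6–8 → average rank 7.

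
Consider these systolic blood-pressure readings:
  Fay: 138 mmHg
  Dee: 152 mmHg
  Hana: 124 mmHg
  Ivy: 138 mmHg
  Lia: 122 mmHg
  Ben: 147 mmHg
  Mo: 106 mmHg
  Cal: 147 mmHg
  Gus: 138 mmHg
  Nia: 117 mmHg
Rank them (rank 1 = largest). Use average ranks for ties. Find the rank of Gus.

Sorted (descending): 152, 147, 147, 138, 138, 138, 124, 122, 117, 106
The 2 values of 147 occupy positions 2–3 → average rank (2+3)/2 = 2.5.
The 3 values of 138 occupy positions 4–6 → average rank 5.
Gus has value 138 mmHg → rank 5.

5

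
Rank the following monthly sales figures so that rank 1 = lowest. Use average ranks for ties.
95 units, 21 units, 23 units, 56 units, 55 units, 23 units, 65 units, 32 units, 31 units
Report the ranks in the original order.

Sorted (ascending): 21, 23, 23, 31, 32, 55, 56, 65, 95
The 2 values of 23 occupy positions 2–3 → average rank (2+3)/2 = 2.5.

9, 1, 2.5, 7, 6, 2.5, 8, 5, 4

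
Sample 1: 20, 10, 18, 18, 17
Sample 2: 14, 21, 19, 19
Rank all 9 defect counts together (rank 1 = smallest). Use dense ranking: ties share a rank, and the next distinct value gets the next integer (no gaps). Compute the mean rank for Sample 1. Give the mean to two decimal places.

Sorted (ascending): 10, 14, 17, 18, 18, 19, 19, 20, 21
The 2 values of 18 share dense rank 4.
The 2 values of 19 share dense rank 5.
Remaining distinct values take the next consecutive integers.
Sample 1 values → pooled ranks: 20→6, 10→1, 18→4, 18→4, 17→3
Mean rank = (6 + 1 + 4 + 4 + 3) / 5 = 3.60

3.60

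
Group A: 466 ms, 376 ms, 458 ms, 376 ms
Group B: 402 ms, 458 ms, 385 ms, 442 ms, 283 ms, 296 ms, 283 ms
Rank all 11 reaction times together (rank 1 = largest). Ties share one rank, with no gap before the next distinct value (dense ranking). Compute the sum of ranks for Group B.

Sorted (descending): 466, 458, 458, 442, 402, 385, 376, 376, 296, 283, 283
The 2 values of 458 share dense rank 2.
The 2 values of 376 share dense rank 6.
The 2 values of 283 share dense rank 8.
Remaining distinct values take the next consecutive integers.
Group B values → pooled ranks: 402→4, 458→2, 385→5, 442→3, 283→8, 296→7, 283→8
Rank sum = 4 + 2 + 5 + 3 + 8 + 7 + 8 = 37

37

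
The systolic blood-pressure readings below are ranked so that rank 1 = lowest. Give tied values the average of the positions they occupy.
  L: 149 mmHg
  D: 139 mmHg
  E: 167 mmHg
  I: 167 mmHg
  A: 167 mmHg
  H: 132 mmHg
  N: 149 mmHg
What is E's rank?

6

Sorted (ascending): 132, 139, 149, 149, 167, 167, 167
The 2 values of 149 occupy positions 3–4 → average rank (3+4)/2 = 3.5.
The 3 values of 167 occupy positions 5–7 → average rank 6.
E has value 167 mmHg → rank 6.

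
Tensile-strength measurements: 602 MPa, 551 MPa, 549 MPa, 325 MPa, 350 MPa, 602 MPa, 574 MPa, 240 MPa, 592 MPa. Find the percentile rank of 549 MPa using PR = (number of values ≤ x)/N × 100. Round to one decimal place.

N = 9.
Strictly below 549: 3. Equal to 549: 1.
PR = 4/9 × 100 = 44.4

44.4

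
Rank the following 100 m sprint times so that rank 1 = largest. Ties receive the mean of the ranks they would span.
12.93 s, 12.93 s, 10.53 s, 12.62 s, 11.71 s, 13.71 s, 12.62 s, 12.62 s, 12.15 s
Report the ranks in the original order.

Sorted (descending): 13.71, 12.93, 12.93, 12.62, 12.62, 12.62, 12.15, 11.71, 10.53
The 2 values of 12.93 occupy positions 2–3 → average rank (2+3)/2 = 2.5.
The 3 values of 12.62 occupy positions 4–6 → average rank 5.

2.5, 2.5, 9, 5, 8, 1, 5, 5, 7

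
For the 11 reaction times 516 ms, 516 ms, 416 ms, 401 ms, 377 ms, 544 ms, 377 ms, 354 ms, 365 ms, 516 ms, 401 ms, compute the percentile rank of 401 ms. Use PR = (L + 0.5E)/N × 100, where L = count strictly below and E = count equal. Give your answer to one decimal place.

N = 11.
Strictly below 401: 4. Equal to 401: 2.
PR = (4 + 0.5·2)/11 × 100 = 45.5

45.5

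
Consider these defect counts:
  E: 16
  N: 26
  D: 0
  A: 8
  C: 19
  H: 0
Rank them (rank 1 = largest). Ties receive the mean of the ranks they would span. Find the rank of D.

Sorted (descending): 26, 19, 16, 8, 0, 0
The 2 values of 0 occupy positions 5–6 → average rank (5+6)/2 = 5.5.
D has value 0 → rank 5.5.

5.5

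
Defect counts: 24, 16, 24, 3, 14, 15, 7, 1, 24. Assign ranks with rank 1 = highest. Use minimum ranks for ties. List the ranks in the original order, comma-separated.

Sorted (descending): 24, 24, 24, 16, 15, 14, 7, 3, 1
The 3 values of 24 occupy positions 1–3 → each gets rank 1.

1, 4, 1, 8, 6, 5, 7, 9, 1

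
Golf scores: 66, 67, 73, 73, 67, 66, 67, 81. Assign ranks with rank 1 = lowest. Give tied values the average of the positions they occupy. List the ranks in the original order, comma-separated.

Sorted (ascending): 66, 66, 67, 67, 67, 73, 73, 81
The 2 values of 66 occupy positions 1–2 → average rank (1+2)/2 = 1.5.
The 3 values of 67 occupy positions 3–5 → average rank 4.
The 2 values of 73 occupy positions 6–7 → average rank (6+7)/2 = 6.5.

1.5, 4, 6.5, 6.5, 4, 1.5, 4, 8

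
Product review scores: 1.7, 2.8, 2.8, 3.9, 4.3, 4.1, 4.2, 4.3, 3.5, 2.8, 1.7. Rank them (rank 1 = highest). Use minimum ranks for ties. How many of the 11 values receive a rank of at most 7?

9

Sorted (descending): 4.3, 4.3, 4.2, 4.1, 3.9, 3.5, 2.8, 2.8, 2.8, 1.7, 1.7
The 2 values of 4.3 occupy positions 1–2 → each gets rank 1.
The 3 values of 2.8 occupy positions 7–9 → each gets rank 7.
The 2 values of 1.7 occupy positions 10–11 → each gets rank 10.
Ranks ≤ 7: {1, 1, 3, 4, 5, 6, 7, 7, 7} → 9 values.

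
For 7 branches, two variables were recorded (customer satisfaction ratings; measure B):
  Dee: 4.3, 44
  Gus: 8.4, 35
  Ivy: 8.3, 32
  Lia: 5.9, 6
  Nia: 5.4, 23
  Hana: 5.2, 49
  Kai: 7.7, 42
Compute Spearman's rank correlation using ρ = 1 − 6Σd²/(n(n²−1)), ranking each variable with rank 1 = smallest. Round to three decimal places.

Ranks of variable 1: 1, 7, 6, 4, 3, 2, 5
Ranks of variable 2: 6, 4, 3, 1, 2, 7, 5
d = r₁ − r₂: -5, 3, 3, 3, 1, -5, 0
d²: 25, 9, 9, 9, 1, 25, 0; Σd² = 78
ρ = 1 − 6·78/(7·48) = 1 − 468/336 = -0.393

-0.393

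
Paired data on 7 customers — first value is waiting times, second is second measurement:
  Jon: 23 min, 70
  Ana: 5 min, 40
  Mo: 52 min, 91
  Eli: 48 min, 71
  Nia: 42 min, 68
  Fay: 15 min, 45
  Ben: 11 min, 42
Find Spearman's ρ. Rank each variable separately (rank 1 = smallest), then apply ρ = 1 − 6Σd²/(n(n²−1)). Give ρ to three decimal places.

0.964

Ranks of variable 1: 4, 1, 7, 6, 5, 3, 2
Ranks of variable 2: 5, 1, 7, 6, 4, 3, 2
d = r₁ − r₂: -1, 0, 0, 0, 1, 0, 0
d²: 1, 0, 0, 0, 1, 0, 0; Σd² = 2
ρ = 1 − 6·2/(7·48) = 1 − 12/336 = 0.964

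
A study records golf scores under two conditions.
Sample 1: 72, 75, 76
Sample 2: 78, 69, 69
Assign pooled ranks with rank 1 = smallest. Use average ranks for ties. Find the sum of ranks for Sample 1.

12

Sorted (ascending): 69, 69, 72, 75, 76, 78
The 2 values of 69 occupy positions 1–2 → average rank (1+2)/2 = 1.5.
Sample 1 values → pooled ranks: 72→3, 75→4, 76→5
Rank sum = 3 + 4 + 5 = 12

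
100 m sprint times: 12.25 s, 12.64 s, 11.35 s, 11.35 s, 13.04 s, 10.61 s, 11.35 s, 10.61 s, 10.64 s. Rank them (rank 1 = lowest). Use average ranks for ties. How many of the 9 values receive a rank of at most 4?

3

Sorted (ascending): 10.61, 10.61, 10.64, 11.35, 11.35, 11.35, 12.25, 12.64, 13.04
The 2 values of 10.61 occupy positions 1–2 → average rank (1+2)/2 = 1.5.
The 3 values of 11.35 occupy positions 4–6 → average rank 5.
Ranks ≤ 4: {1.5, 1.5, 3} → 3 values.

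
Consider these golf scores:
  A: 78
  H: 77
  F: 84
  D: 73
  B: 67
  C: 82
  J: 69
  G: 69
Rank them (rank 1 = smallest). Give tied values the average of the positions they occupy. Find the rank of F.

Sorted (ascending): 67, 69, 69, 73, 77, 78, 82, 84
The 2 values of 69 occupy positions 2–3 → average rank (2+3)/2 = 2.5.
F has value 84 → rank 8.

8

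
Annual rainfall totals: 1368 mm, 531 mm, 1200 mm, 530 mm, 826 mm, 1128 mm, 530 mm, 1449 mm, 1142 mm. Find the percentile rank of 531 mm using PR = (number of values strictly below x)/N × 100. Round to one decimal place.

22.2

N = 9.
Strictly below 531: 2. Equal to 531: 1.
PR = 2/9 × 100 = 22.2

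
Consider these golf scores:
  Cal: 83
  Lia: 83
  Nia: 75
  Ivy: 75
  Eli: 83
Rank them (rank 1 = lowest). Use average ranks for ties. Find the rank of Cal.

Sorted (ascending): 75, 75, 83, 83, 83
The 2 values of 75 occupy positions 1–2 → average rank (1+2)/2 = 1.5.
The 3 values of 83 occupy positions 3–5 → average rank 4.
Cal has value 83 → rank 4.

4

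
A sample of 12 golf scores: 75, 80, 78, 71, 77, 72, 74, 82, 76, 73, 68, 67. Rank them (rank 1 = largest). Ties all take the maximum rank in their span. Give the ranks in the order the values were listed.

6, 2, 3, 10, 4, 9, 7, 1, 5, 8, 11, 12

Sorted (descending): 82, 80, 78, 77, 76, 75, 74, 73, 72, 71, 68, 67
No ties — each value takes its position as its rank.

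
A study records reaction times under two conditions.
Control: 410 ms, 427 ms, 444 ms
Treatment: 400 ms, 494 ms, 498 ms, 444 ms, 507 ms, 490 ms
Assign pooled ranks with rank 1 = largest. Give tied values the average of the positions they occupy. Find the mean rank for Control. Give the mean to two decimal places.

6.83

Sorted (descending): 507, 498, 494, 490, 444, 444, 427, 410, 400
The 2 values of 444 occupy positions 5–6 → average rank (5+6)/2 = 5.5.
Control values → pooled ranks: 410→8, 427→7, 444→5.5
Mean rank = (8 + 7 + 5.5) / 3 = 6.83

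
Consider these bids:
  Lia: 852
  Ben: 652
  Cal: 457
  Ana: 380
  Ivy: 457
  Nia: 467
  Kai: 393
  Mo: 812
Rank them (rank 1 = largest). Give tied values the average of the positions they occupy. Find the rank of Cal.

5.5

Sorted (descending): 852, 812, 652, 467, 457, 457, 393, 380
The 2 values of 457 occupy positions 5–6 → average rank (5+6)/2 = 5.5.
Cal has value 457 → rank 5.5.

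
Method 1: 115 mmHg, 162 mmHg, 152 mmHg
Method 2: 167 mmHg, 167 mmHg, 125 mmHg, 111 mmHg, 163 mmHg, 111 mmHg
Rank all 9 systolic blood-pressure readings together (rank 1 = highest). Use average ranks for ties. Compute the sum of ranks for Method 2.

Sorted (descending): 167, 167, 163, 162, 152, 125, 115, 111, 111
The 2 values of 167 occupy positions 1–2 → average rank (1+2)/2 = 1.5.
The 2 values of 111 occupy positions 8–9 → average rank (8+9)/2 = 8.5.
Method 2 values → pooled ranks: 167→1.5, 167→1.5, 125→6, 111→8.5, 163→3, 111→8.5
Rank sum = 1.5 + 1.5 + 6 + 8.5 + 3 + 8.5 = 29

29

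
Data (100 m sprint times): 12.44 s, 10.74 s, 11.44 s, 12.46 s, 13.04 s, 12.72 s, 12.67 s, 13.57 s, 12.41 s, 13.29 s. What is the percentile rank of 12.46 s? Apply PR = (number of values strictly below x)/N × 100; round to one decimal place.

N = 10.
Strictly below 12.46: 4. Equal to 12.46: 1.
PR = 4/10 × 100 = 40.0

40.0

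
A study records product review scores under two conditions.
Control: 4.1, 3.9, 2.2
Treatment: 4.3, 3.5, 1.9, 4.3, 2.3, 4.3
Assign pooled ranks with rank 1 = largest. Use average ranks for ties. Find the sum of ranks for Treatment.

Sorted (descending): 4.3, 4.3, 4.3, 4.1, 3.9, 3.5, 2.3, 2.2, 1.9
The 3 values of 4.3 occupy positions 1–3 → average rank 2.
Treatment values → pooled ranks: 4.3→2, 3.5→6, 1.9→9, 4.3→2, 2.3→7, 4.3→2
Rank sum = 2 + 6 + 9 + 2 + 7 + 2 = 28

28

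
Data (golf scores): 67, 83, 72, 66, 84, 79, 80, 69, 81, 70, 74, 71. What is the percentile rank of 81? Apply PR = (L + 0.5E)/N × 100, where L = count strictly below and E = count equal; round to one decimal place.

N = 12.
Strictly below 81: 9. Equal to 81: 1.
PR = (9 + 0.5·1)/12 × 100 = 79.2

79.2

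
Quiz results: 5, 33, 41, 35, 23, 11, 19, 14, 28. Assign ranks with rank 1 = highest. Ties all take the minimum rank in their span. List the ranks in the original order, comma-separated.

9, 3, 1, 2, 5, 8, 6, 7, 4

Sorted (descending): 41, 35, 33, 28, 23, 19, 14, 11, 5
No ties — each value takes its position as its rank.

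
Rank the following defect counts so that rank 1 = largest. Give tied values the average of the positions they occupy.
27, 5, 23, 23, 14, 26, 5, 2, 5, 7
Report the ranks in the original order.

Sorted (descending): 27, 26, 23, 23, 14, 7, 5, 5, 5, 2
The 2 values of 23 occupy positions 3–4 → average rank (3+4)/2 = 3.5.
The 3 values of 5 occupy positions 7–9 → average rank 8.

1, 8, 3.5, 3.5, 5, 2, 8, 10, 8, 6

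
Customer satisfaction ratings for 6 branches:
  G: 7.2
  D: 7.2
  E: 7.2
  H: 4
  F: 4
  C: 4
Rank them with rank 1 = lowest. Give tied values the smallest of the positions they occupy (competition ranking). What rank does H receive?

Sorted (ascending): 4, 4, 4, 7.2, 7.2, 7.2
The 3 values of 4 occupy positions 1–3 → each gets rank 1.
The 3 values of 7.2 occupy positions 4–6 → each gets rank 4.
H has value 4 → rank 1.

1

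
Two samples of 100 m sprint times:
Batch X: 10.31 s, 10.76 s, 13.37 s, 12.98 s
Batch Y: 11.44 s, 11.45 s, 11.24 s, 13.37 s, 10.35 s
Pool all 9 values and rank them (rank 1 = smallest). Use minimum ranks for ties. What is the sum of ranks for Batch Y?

Sorted (ascending): 10.31, 10.35, 10.76, 11.24, 11.44, 11.45, 12.98, 13.37, 13.37
The 2 values of 13.37 occupy positions 8–9 → each gets rank 8.
Batch Y values → pooled ranks: 11.44→5, 11.45→6, 11.24→4, 13.37→8, 10.35→2
Rank sum = 5 + 6 + 4 + 8 + 2 = 25

25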